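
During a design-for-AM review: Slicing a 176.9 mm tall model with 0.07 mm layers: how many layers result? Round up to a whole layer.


Layers = ceil(176.9/0.07) = 2528


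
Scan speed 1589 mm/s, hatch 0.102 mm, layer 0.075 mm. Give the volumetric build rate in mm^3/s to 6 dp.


Rate = 1589 * 0.102 * 0.075 = 12.15585 mm^3/s


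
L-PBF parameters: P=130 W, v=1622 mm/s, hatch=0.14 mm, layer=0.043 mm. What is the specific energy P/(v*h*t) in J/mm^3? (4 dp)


Build rate = 1622 * 0.14 * 0.043 = 9.76444 mm^3/s
SE = 130 / 9.76444 = 13.3136 J/mm^3


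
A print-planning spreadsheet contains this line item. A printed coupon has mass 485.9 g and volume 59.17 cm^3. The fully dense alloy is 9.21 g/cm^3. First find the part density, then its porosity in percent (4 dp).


rho_part = 485.9 / 59.17 = 8.21193172 g/cm^3
Porosity = (1 - 8.21193172/9.21)*100 = 10.8368 %


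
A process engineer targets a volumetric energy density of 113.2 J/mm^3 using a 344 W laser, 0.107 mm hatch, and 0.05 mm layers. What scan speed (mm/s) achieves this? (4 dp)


v = 344 / (113.2*0.107*0.05) = 568.0129 mm/s


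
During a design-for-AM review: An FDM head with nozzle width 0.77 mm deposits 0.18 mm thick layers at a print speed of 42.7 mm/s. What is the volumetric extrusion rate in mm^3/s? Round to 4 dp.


Rate = 0.77 * 0.18 * 42.7 = 5.9182 mm^3/s


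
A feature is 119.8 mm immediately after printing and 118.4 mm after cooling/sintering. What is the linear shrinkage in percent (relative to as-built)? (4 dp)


Shrinkage = ((119.8-118.4)/119.8)*100 = 1.1686 %


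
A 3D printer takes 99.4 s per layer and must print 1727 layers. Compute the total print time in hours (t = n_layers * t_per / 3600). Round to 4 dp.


t = 1727 * 99.4 / 3600 = 47.6844 hrs


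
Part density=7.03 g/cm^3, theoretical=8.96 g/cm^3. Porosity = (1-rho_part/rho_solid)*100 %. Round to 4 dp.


Porosity = (1-7.03/8.96)*100 = 21.5402 %


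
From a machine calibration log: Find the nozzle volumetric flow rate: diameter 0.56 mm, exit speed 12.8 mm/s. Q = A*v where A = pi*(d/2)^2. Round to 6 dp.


A = pi*(0.56/2)^2 = 0.24630086 mm^2
Q = 0.24630086 * 12.8 = 3.152651 mm^3/s


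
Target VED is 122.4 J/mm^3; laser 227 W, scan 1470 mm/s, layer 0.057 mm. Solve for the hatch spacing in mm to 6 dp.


h = 227 / (122.4*1470*0.057) = 0.022134 mm


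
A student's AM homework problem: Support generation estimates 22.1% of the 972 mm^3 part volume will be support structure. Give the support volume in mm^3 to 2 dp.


V_support = 972 * 0.221 = 214.81 mm^3


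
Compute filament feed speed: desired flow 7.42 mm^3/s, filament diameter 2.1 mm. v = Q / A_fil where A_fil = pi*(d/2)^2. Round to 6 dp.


A = pi*(2.1/2)^2 = 3.463606
v = 7.42 / 3.463606 = 2.142276 mm/s


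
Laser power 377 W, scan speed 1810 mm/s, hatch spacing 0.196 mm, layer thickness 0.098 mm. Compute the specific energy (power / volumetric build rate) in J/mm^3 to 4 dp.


Build rate = 1810 * 0.196 * 0.098 = 34.76648 mm^3/s
SE = 377 / 34.76648 = 10.8438 J/mm^3


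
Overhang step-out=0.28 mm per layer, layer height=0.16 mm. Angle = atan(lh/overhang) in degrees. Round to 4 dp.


angle = atan(0.16/0.28) = 29.7449 degrees


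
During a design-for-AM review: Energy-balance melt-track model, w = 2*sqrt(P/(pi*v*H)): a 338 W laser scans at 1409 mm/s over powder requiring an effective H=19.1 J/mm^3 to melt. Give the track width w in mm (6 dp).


w = 2*sqrt(338/(pi*1409*19.1)) = 0.126457 mm


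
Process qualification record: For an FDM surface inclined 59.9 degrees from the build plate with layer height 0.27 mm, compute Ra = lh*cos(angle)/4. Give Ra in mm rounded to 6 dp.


Ra = 0.27 * cos(59.9) / 4 = 0.033852 mm


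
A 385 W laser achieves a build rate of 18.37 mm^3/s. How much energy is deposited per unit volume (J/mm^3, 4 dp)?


SE = 385 / 18.37 = 20.9581 J/mm^3


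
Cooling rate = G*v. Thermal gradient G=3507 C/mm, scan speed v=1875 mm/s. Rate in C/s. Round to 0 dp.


CR = 3507 * 1875 = 6575625 C/s


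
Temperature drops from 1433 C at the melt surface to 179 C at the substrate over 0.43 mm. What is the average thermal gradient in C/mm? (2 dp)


G = (1433-179)/0.43 = 2916.28 C/mm


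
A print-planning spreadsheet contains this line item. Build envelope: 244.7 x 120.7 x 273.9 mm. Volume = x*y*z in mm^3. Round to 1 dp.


V = 244.7 * 120.7 * 273.9 = 8089715.9 mm^3


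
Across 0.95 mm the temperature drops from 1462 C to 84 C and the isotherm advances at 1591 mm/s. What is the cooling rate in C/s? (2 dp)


G = (1462-84)/0.95 = 1450.52631579 C/mm
CR = 1450.52631579 * 1591 = 2307787.37 C/s


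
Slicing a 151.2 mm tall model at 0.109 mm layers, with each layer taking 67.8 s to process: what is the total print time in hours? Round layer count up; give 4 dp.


Layers = ceil(151.2/0.109) = 1388
t = 1388 * 67.8 / 3600 = 26.1407 hrs


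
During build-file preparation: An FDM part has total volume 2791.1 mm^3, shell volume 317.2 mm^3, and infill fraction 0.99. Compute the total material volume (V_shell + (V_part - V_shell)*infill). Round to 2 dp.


V_infill = (2791.1 - 317.2) * 0.99 = 2449.16
V_total = 317.2 + 2449.16 = 2766.36 mm^3


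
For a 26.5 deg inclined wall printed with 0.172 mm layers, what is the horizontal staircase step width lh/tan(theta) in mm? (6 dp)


step = 0.172 / tan(26.5) = 0.344979 mm


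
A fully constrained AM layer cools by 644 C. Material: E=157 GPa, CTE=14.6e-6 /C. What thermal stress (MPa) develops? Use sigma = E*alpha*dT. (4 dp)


sigma = 157*1000 * 14.6e-6 * 644 = 1476.1768 MPa


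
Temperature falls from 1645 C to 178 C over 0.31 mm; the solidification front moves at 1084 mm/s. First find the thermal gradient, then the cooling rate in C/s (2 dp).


G = (1645-178)/0.31 = 4732.25806452 C/mm
CR = 4732.25806452 * 1084 = 5129767.74 C/s


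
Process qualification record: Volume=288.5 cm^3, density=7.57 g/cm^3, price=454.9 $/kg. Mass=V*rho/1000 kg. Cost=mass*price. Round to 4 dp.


Mass = 288.5*7.57/1000 = 2.183945 kg
Cost = 2.183945 * 454.9 = 993.4766 $


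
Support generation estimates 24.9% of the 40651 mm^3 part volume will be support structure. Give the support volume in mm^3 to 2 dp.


V_support = 40651 * 0.249 = 10122.1 mm^3


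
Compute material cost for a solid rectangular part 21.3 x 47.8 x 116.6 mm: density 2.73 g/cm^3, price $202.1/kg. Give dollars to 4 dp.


V = 21.3 * 47.8 * 116.6 = 118715.124 mm^3 = 118.715124 cm^3
Mass = 118.715124 * 2.73 / 1000 = 0.32409229 kg
Cost = 0.32409229 * 202.1 = 65.4991 $


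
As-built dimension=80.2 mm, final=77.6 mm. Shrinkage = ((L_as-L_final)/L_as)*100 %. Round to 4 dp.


Shrinkage = ((80.2-77.6)/80.2)*100 = 3.2419 %


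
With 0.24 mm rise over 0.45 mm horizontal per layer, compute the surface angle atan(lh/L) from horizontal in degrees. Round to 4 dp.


angle = atan(0.24/0.45) = 28.0725 degrees


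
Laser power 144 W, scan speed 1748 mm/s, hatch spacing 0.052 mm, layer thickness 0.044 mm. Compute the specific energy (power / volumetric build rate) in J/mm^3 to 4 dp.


Build rate = 1748 * 0.052 * 0.044 = 3.999424 mm^3/s
SE = 144 / 3.999424 = 36.0052 J/mm^3


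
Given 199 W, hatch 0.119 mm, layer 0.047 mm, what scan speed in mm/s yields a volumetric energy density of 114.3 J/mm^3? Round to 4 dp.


v = 199 / (114.3*0.119*0.047) = 311.2877 mm/s


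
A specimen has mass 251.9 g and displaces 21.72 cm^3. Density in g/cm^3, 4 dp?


rho = 251.9 / 21.72 = 11.5976 g/cm^3


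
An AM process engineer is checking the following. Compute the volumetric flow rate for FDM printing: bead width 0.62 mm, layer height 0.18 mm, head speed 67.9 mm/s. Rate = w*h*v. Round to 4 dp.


Rate = 0.62 * 0.18 * 67.9 = 7.5776 mm^3/s


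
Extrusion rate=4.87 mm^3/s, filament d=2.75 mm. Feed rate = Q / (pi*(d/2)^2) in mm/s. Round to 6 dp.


A = pi*(2.75/2)^2 = 5.939574
v = 4.87 / 5.939574 = 0.819924 mm/s


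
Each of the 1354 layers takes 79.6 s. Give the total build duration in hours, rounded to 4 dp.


t = 1354 * 79.6 / 3600 = 29.9384 hrs


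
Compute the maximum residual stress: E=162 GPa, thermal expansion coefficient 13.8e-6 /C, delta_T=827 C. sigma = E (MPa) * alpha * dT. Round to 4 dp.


sigma = 162*1000 * 13.8e-6 * 827 = 1848.8412 MPa


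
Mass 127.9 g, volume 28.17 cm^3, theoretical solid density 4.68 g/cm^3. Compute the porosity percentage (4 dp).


rho_part = 127.9 / 28.17 = 4.54029109 g/cm^3
Porosity = (1 - 4.54029109/4.68)*100 = 2.9852 %


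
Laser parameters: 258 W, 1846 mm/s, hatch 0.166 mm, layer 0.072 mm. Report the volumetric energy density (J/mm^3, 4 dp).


E = 258 / (1846*0.166*0.072) = 11.6936 J/mm^3


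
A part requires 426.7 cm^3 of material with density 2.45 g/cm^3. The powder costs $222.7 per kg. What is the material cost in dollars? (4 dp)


Mass = 426.7*2.45/1000 = 1.045415 kg
Cost = 1.045415 * 222.7 = 232.8139 $


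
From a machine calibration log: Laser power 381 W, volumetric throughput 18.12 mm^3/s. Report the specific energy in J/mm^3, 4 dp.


SE = 381 / 18.12 = 21.0265 J/mm^3


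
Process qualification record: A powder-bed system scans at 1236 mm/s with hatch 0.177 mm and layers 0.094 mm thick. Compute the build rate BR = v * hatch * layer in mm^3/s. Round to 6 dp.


Rate = 1236 * 0.177 * 0.094 = 20.564568 mm^3/s


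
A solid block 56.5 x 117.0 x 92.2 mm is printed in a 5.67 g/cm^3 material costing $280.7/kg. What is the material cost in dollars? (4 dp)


V = 56.5 * 117.0 * 92.2 = 609488.1 mm^3 = 609.4881 cm^3
Mass = 609.4881 * 5.67 / 1000 = 3.45579753 kg
Cost = 3.45579753 * 280.7 = 970.0424 $


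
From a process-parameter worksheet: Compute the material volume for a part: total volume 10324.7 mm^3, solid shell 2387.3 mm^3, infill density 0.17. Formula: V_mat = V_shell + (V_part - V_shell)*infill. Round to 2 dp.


V_infill = (10324.7 - 2387.3) * 0.17 = 1349.36
V_total = 2387.3 + 1349.36 = 3736.66 mm^3


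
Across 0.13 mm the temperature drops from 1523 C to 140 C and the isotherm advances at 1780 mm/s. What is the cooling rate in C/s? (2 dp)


G = (1523-140)/0.13 = 10638.46153846 C/mm
CR = 10638.46153846 * 1780 = 18936461.54 C/s


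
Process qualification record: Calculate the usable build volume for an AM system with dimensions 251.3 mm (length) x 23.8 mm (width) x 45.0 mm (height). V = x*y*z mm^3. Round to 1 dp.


V = 251.3 * 23.8 * 45.0 = 269142.3 mm^3


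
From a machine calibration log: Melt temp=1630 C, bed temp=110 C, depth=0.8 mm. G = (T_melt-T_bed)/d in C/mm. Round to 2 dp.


G = (1630-110)/0.8 = 1900.0 C/mm


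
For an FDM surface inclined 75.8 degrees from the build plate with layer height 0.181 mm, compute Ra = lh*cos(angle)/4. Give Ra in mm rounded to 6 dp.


Ra = 0.181 * cos(75.8) / 4 = 0.0111 mm


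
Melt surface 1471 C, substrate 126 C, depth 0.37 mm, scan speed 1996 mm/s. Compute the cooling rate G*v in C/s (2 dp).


G = (1471-126)/0.37 = 3635.13513514 C/mm
CR = 3635.13513514 * 1996 = 7255729.73 C/s


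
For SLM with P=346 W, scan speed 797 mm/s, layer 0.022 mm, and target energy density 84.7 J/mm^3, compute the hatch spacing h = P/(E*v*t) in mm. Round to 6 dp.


h = 346 / (84.7*797*0.022) = 0.232976 mm


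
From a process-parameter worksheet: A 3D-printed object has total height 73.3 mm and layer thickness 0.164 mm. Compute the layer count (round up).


Layers = ceil(73.3/0.164) = 447


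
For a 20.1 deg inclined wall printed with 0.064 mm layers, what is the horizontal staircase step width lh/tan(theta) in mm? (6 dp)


step = 0.064 / tan(20.1) = 0.174888 mm


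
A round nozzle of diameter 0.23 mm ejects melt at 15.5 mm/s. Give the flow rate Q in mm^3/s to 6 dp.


A = pi*(0.23/2)^2 = 0.04154756 mm^2
Q = 0.04154756 * 15.5 = 0.643987 mm^3/s


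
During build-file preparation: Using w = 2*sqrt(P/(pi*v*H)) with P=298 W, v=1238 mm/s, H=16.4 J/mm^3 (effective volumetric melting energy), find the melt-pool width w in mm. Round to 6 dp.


w = 2*sqrt(298/(pi*1238*16.4)) = 0.136704 mm


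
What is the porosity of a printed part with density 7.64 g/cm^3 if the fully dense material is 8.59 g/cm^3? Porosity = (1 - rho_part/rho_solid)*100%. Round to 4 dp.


Porosity = (1-7.64/8.59)*100 = 11.0594 %


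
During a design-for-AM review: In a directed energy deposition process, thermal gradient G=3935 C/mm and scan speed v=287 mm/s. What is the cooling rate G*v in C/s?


CR = 3935 * 287 = 1129345 C/s


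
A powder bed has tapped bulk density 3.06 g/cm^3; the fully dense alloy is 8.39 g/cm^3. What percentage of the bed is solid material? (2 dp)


Packing = (3.06/8.39)*100 = 36.47 %


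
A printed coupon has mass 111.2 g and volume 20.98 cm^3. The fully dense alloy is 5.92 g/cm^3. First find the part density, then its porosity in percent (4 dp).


rho_part = 111.2 / 20.98 = 5.30028599 g/cm^3
Porosity = (1 - 5.30028599/5.92)*100 = 10.4681 %


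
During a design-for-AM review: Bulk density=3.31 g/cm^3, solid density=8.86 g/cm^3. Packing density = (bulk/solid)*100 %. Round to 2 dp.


Packing = (3.31/8.86)*100 = 37.36 %


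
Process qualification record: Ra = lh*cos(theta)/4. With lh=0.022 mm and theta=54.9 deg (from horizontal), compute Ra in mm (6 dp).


Ra = 0.022 * cos(54.9) / 4 = 0.003163 mm


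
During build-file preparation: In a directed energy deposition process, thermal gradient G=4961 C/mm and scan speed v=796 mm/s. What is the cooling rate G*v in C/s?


CR = 4961 * 796 = 3948956 C/s


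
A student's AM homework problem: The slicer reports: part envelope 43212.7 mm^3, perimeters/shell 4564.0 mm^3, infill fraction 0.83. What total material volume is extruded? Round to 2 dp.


V_infill = (43212.7 - 4564.0) * 0.83 = 32078.42
V_total = 4564.0 + 32078.42 = 36642.42 mm^3


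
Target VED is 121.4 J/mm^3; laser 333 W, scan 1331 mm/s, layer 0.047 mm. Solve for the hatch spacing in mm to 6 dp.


h = 333 / (121.4*1331*0.047) = 0.043848 mm


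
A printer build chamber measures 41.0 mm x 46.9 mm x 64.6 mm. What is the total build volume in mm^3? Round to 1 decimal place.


V = 41.0 * 46.9 * 64.6 = 124219.3 mm^3


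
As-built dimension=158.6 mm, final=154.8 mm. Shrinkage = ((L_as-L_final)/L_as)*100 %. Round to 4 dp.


Shrinkage = ((158.6-154.8)/158.6)*100 = 2.396 %


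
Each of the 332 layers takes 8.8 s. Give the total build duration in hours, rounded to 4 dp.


t = 332 * 8.8 / 3600 = 0.8116 hrs


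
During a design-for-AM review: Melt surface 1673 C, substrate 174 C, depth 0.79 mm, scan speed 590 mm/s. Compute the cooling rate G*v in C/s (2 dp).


G = (1673-174)/0.79 = 1897.46835443 C/mm
CR = 1897.46835443 * 590 = 1119506.33 C/s


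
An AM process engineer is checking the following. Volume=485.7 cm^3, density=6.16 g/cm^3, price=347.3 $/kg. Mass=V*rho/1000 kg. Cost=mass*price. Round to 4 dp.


Mass = 485.7*6.16/1000 = 2.991912 kg
Cost = 2.991912 * 347.3 = 1039.091 $


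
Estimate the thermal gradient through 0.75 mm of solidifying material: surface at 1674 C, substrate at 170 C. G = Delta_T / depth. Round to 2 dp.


G = (1674-170)/0.75 = 2005.33 C/mm


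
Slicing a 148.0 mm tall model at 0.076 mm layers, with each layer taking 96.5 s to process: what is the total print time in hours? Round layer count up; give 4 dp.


Layers = ceil(148.0/0.076) = 1948
t = 1948 * 96.5 / 3600 = 52.2172 hrs


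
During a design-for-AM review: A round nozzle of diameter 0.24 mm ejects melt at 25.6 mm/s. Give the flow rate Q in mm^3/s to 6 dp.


A = pi*(0.24/2)^2 = 0.04523893 mm^2
Q = 0.04523893 * 25.6 = 1.158117 mm^3/s


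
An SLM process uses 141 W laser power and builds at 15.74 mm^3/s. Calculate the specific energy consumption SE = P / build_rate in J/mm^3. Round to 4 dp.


SE = 141 / 15.74 = 8.9581 J/mm^3


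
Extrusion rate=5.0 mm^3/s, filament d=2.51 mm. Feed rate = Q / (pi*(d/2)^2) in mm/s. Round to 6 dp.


A = pi*(2.51/2)^2 = 4.948087
v = 5.0 / 4.948087 = 1.010492 mm/s


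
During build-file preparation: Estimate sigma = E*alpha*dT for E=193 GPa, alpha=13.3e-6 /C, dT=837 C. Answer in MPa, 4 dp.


sigma = 193*1000 * 13.3e-6 * 837 = 2148.4953 MPa


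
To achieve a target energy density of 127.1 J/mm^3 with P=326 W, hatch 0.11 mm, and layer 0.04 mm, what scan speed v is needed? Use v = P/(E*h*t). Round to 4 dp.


v = 326 / (127.1*0.11*0.04) = 582.934 mm/s


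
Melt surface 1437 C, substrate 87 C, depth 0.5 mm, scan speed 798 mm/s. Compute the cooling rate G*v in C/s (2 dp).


G = (1437-87)/0.5 = 2700.0 C/mm
CR = 2700.0 * 798 = 2154600.0 C/s


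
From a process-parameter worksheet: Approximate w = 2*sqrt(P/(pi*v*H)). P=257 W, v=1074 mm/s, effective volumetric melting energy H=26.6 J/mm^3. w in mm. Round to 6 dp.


w = 2*sqrt(257/(pi*1074*26.6)) = 0.107023 mm


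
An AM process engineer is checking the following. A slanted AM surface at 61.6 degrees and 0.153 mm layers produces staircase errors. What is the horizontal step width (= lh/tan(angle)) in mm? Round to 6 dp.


step = 0.153 / tan(61.6) = 0.082727 mm


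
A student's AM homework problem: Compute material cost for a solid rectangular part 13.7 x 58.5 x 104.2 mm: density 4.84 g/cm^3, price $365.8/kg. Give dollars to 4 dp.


V = 13.7 * 58.5 * 104.2 = 83511.09 mm^3 = 83.51109 cm^3
Mass = 83.51109 * 4.84 / 1000 = 0.40419368 kg
Cost = 0.40419368 * 365.8 = 147.854 $


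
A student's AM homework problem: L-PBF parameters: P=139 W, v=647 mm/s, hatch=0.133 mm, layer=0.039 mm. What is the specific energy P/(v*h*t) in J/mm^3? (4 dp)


Build rate = 647 * 0.133 * 0.039 = 3.355989 mm^3/s
SE = 139 / 3.355989 = 41.4185 J/mm^3


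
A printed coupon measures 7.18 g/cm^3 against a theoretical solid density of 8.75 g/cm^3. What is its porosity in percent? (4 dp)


Porosity = (1-7.18/8.75)*100 = 17.9429 %


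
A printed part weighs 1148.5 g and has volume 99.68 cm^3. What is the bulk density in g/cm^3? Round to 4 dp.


rho = 1148.5 / 99.68 = 11.5219 g/cm^3


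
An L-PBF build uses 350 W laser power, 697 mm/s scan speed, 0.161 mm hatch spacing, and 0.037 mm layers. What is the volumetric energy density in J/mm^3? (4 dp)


E = 350 / (697*0.161*0.037) = 84.2961 J/mm^3


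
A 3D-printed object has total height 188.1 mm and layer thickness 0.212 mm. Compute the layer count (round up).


Layers = ceil(188.1/0.212) = 888


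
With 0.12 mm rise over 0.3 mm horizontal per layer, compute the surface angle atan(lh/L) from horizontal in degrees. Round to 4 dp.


angle = atan(0.12/0.3) = 21.8014 degrees


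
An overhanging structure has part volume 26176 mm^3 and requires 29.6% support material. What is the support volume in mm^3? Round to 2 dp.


V_support = 26176 * 0.296 = 7748.1 mm^3


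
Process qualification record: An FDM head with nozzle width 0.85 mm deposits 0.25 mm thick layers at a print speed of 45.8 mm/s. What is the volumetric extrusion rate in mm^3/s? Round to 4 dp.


Rate = 0.85 * 0.25 * 45.8 = 9.7325 mm^3/s


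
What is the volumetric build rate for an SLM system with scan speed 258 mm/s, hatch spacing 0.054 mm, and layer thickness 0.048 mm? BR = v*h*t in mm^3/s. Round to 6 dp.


Rate = 258 * 0.054 * 0.048 = 0.668736 mm^3/s


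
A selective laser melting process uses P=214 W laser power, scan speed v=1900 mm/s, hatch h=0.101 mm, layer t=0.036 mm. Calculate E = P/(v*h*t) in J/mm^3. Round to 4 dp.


E = 214 / (1900*0.101*0.036) = 30.9768 J/mm^3


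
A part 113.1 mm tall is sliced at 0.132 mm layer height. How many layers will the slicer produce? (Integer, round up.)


Layers = ceil(113.1/0.132) = 857


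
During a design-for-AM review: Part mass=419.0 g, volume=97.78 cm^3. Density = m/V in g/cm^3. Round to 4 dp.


rho = 419.0 / 97.78 = 4.2851 g/cm^3


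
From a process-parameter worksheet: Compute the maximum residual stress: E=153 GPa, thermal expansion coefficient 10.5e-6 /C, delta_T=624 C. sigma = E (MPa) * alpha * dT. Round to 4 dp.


sigma = 153*1000 * 10.5e-6 * 624 = 1002.456 MPa


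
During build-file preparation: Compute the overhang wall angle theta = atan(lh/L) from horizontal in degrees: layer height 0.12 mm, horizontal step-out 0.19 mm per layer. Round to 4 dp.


angle = atan(0.12/0.19) = 32.2756 degrees


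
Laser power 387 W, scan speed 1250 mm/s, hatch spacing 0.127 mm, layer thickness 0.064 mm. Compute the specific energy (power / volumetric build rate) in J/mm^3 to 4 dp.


Build rate = 1250 * 0.127 * 0.064 = 10.16 mm^3/s
SE = 387 / 10.16 = 38.0906 J/mm^3


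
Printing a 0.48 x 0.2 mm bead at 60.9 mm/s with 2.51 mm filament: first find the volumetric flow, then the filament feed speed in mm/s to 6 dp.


Q = 0.48 * 0.2 * 60.9 = 5.8464 mm^3/s
A_fil = pi*(2.51/2)^2 = 4.94808697 mm^2
v_feed = 5.8464 / 4.94808697 = 1.181548 mm/s


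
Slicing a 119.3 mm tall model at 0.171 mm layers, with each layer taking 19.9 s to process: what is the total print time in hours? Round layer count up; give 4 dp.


Layers = ceil(119.3/0.171) = 698
t = 698 * 19.9 / 3600 = 3.8584 hrs


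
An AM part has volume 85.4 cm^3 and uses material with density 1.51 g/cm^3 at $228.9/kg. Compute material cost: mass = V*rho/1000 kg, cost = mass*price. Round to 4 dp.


Mass = 85.4*1.51/1000 = 0.128954 kg
Cost = 0.128954 * 228.9 = 29.5176 $


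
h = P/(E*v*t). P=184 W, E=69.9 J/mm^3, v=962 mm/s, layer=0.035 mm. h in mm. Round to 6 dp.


h = 184 / (69.9*962*0.035) = 0.07818 mm


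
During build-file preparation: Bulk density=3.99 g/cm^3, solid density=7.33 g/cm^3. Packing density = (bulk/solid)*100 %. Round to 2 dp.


Packing = (3.99/7.33)*100 = 54.43 %


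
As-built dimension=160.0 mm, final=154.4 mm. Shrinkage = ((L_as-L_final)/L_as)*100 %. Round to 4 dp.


Shrinkage = ((160.0-154.4)/160.0)*100 = 3.5 %


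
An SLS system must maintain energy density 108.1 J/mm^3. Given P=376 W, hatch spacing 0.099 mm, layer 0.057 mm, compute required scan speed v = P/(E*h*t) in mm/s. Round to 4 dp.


v = 376 / (108.1*0.099*0.057) = 616.3851 mm/s


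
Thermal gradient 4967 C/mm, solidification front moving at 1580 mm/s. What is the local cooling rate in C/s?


CR = 4967 * 1580 = 7847860 C/s


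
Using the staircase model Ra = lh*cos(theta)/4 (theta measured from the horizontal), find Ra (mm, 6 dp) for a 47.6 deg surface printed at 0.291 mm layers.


Ra = 0.291 * cos(47.6) / 4 = 0.049055 mm


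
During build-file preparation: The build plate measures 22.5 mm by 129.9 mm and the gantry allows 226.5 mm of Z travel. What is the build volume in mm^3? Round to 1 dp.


V = 22.5 * 129.9 * 226.5 = 662002.9 mm^3


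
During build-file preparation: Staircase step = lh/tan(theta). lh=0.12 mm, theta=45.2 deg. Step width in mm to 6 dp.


step = 0.12 / tan(45.2) = 0.119165 mm


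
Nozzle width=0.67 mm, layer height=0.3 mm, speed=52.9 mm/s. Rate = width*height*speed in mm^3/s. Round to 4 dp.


Rate = 0.67 * 0.3 * 52.9 = 10.6329 mm^3/s


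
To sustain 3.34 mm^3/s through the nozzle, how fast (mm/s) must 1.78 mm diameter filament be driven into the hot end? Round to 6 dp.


A = pi*(1.78/2)^2 = 2.488456
v = 3.34 / 2.488456 = 1.342198 mm/s


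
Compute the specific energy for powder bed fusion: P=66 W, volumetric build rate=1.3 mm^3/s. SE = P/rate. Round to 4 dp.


SE = 66 / 1.3 = 50.7692 J/mm^3


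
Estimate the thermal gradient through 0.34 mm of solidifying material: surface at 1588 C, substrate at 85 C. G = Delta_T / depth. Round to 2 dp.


G = (1588-85)/0.34 = 4420.59 C/mm


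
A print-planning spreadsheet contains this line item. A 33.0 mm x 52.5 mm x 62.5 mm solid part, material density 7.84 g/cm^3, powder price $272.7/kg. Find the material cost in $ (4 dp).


V = 33.0 * 52.5 * 62.5 = 108281.25 mm^3 = 108.28125 cm^3
Mass = 108.28125 * 7.84 / 1000 = 0.848925 kg
Cost = 0.848925 * 272.7 = 231.5018 $


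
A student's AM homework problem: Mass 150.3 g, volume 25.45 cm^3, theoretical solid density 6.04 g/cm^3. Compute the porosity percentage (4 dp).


rho_part = 150.3 / 25.45 = 5.90569745 g/cm^3
Porosity = (1 - 5.90569745/6.04)*100 = 2.2236 %


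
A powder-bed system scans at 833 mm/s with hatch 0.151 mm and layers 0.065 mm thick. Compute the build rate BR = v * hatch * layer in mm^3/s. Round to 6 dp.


Rate = 833 * 0.151 * 0.065 = 8.175895 mm^3/s


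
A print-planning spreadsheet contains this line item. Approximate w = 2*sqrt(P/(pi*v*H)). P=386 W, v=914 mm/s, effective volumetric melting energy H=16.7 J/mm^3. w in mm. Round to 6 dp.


w = 2*sqrt(386/(pi*914*16.7)) = 0.179439 mm


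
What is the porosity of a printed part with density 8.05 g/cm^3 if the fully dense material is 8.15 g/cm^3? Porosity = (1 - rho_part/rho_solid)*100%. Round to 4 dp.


Porosity = (1-8.05/8.15)*100 = 1.227 %


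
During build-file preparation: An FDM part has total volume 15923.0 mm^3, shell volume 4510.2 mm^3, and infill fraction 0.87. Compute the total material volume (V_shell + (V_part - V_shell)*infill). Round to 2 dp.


V_infill = (15923.0 - 4510.2) * 0.87 = 9929.14
V_total = 4510.2 + 9929.14 = 14439.34 mm^3


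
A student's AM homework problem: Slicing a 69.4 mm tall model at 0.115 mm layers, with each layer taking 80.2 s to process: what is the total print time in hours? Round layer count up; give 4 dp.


Layers = ceil(69.4/0.115) = 604
t = 604 * 80.2 / 3600 = 13.4558 hrs


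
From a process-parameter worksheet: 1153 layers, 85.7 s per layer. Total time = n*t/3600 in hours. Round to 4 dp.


t = 1153 * 85.7 / 3600 = 27.4478 hrs


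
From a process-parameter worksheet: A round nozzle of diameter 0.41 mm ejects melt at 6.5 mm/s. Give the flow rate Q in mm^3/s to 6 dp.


A = pi*(0.41/2)^2 = 0.13202543 mm^2
Q = 0.13202543 * 6.5 = 0.858165 mm^3/s


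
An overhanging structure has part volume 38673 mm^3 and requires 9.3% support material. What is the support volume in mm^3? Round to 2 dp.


V_support = 38673 * 0.093 = 3596.59 mm^3


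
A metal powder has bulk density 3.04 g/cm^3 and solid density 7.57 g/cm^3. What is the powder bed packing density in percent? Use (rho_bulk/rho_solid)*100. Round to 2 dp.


Packing = (3.04/7.57)*100 = 40.16 %


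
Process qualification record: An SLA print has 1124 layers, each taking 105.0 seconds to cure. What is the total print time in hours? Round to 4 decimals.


t = 1124 * 105.0 / 3600 = 32.7833 hrs


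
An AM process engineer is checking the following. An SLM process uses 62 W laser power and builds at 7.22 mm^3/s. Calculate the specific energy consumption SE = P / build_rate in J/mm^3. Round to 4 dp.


SE = 62 / 7.22 = 8.5873 J/mm^3


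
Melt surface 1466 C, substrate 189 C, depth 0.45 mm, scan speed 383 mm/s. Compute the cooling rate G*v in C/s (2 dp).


G = (1466-189)/0.45 = 2837.77777778 C/mm
CR = 2837.77777778 * 383 = 1086868.89 C/s


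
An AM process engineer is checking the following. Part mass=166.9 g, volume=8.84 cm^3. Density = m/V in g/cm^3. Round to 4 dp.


rho = 166.9 / 8.84 = 18.8801 g/cm^3


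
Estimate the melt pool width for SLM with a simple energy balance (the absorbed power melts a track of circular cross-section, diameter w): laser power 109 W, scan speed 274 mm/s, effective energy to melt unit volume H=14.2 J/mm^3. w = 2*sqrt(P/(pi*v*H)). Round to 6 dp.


w = 2*sqrt(109/(pi*274*14.2)) = 0.188864 mm


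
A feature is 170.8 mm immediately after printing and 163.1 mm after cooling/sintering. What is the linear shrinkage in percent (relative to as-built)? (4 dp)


Shrinkage = ((170.8-163.1)/170.8)*100 = 4.5082 %


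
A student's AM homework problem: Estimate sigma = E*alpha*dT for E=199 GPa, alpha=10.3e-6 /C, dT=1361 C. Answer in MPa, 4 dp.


sigma = 199*1000 * 10.3e-6 * 1361 = 2789.6417 MPa


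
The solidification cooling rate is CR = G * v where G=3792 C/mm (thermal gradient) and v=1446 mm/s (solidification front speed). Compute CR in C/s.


CR = 3792 * 1446 = 5483232 C/s


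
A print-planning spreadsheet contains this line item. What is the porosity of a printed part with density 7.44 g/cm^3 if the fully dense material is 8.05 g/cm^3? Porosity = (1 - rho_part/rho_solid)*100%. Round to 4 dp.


Porosity = (1-7.44/8.05)*100 = 7.5776 %


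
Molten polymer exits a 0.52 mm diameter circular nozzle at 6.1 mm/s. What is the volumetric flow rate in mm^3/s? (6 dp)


A = pi*(0.52/2)^2 = 0.21237166 mm^2
Q = 0.21237166 * 6.1 = 1.295467 mm^3/s


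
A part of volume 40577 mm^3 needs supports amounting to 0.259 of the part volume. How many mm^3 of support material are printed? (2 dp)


V_support = 40577 * 0.259 = 10509.44 mm^3


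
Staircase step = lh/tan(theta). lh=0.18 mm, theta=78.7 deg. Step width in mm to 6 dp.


step = 0.18 / tan(78.7) = 0.035968 mm


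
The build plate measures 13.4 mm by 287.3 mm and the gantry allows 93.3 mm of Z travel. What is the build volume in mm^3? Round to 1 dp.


V = 13.4 * 287.3 * 93.3 = 359188.2 mm^3


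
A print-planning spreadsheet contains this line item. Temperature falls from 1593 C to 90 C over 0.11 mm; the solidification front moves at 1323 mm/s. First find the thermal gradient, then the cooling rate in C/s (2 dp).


G = (1593-90)/0.11 = 13663.63636364 C/mm
CR = 13663.63636364 * 1323 = 18076990.91 C/s


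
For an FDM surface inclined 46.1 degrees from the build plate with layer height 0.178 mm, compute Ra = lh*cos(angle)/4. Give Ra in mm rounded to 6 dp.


Ra = 0.178 * cos(46.1) / 4 = 0.030856 mm


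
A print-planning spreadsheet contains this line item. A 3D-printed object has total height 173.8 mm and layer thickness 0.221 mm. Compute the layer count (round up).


Layers = ceil(173.8/0.221) = 787


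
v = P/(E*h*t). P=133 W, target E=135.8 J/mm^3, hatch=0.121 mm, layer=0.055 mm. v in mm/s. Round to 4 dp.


v = 133 / (135.8*0.121*0.055) = 147.1648 mm/s


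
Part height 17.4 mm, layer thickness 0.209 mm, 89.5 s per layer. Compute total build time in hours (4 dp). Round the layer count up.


Layers = ceil(17.4/0.209) = 84
t = 84 * 89.5 / 3600 = 2.0883 hrs


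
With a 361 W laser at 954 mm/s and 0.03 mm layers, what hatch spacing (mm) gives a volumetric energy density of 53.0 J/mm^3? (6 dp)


h = 361 / (53.0*954*0.03) = 0.237992 mm


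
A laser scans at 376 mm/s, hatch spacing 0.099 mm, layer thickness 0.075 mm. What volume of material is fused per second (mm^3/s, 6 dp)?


Rate = 376 * 0.099 * 0.075 = 2.7918 mm^3/s


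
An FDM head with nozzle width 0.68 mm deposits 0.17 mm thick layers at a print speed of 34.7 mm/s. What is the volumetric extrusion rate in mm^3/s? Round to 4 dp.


Rate = 0.68 * 0.17 * 34.7 = 4.0113 mm^3/s


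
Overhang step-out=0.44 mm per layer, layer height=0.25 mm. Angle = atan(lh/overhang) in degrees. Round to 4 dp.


angle = atan(0.25/0.44) = 29.6045 degrees


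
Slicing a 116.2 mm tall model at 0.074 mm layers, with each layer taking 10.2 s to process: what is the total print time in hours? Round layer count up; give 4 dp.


Layers = ceil(116.2/0.074) = 1571
t = 1571 * 10.2 / 3600 = 4.4512 hrs


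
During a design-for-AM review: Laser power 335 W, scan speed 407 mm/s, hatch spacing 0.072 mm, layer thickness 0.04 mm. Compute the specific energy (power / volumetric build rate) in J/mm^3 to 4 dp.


Build rate = 407 * 0.072 * 0.04 = 1.17216 mm^3/s
SE = 335 / 1.17216 = 285.7972 J/mm^3


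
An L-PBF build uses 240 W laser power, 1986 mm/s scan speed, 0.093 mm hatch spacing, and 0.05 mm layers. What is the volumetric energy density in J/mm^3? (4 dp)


E = 240 / (1986*0.093*0.05) = 25.9884 J/mm^3


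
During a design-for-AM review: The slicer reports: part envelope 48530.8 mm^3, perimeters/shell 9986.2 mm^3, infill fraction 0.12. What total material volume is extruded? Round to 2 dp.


V_infill = (48530.8 - 9986.2) * 0.12 = 4625.35
V_total = 9986.2 + 4625.35 = 14611.55 mm^3


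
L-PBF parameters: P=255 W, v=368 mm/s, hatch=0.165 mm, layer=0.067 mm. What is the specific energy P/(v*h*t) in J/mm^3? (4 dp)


Build rate = 368 * 0.165 * 0.067 = 4.06824 mm^3/s
SE = 255 / 4.06824 = 62.6807 J/mm^3


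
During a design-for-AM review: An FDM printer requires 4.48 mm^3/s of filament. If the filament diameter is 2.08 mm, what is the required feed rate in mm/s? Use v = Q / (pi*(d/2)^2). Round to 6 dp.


A = pi*(2.08/2)^2 = 3.397947
v = 4.48 / 3.397947 = 1.318443 mm/s


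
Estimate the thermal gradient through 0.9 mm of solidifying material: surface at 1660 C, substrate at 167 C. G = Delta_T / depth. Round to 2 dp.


G = (1660-167)/0.9 = 1658.89 C/mm


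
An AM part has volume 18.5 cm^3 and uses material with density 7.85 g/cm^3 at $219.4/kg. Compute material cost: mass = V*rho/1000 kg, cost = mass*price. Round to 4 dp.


Mass = 18.5*7.85/1000 = 0.145225 kg
Cost = 0.145225 * 219.4 = 31.8624 $


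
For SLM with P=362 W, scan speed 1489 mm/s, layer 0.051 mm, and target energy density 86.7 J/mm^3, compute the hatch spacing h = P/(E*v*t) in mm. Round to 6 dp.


h = 362 / (86.7*1489*0.051) = 0.054983 mm


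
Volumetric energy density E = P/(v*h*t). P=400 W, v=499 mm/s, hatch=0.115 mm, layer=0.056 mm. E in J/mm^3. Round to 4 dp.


E = 400 / (499*0.115*0.056) = 124.4725 J/mm^3


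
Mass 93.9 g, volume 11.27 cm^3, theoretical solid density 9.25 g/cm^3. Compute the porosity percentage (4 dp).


rho_part = 93.9 / 11.27 = 8.33185448 g/cm^3
Porosity = (1 - 8.33185448/9.25)*100 = 9.9259 %


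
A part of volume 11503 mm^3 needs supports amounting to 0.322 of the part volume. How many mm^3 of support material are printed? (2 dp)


V_support = 11503 * 0.322 = 3703.97 mm^3


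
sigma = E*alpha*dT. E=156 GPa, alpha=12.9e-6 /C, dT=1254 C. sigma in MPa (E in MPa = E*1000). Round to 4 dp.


sigma = 156*1000 * 12.9e-6 * 1254 = 2523.5496 MPa


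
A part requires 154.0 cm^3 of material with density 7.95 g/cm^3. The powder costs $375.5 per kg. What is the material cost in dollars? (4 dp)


Mass = 154.0*7.95/1000 = 1.2243 kg
Cost = 1.2243 * 375.5 = 459.7247 $


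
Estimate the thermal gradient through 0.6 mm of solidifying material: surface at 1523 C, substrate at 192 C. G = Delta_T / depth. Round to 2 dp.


G = (1523-192)/0.6 = 2218.33 C/mm


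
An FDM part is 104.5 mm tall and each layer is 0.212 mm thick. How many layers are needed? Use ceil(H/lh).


Layers = ceil(104.5/0.212) = 493


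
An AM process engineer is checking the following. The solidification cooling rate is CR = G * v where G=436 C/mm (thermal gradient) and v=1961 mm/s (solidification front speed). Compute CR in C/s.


CR = 436 * 1961 = 854996 C/s


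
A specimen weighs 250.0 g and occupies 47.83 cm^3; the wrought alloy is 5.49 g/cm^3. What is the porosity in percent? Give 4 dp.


rho_part = 250.0 / 47.83 = 5.22684508 g/cm^3
Porosity = (1 - 5.22684508/5.49)*100 = 4.7934 %


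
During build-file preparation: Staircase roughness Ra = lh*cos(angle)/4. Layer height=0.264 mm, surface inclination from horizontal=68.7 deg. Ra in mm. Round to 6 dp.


Ra = 0.264 * cos(68.7) / 4 = 0.023975 mm


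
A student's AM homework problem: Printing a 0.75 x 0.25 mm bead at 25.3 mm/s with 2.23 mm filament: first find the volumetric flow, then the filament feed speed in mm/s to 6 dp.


Q = 0.75 * 0.25 * 25.3 = 4.74375 mm^3/s
A_fil = pi*(2.23/2)^2 = 3.90570653 mm^2
v_feed = 4.74375 / 3.90570653 = 1.214569 mm/s


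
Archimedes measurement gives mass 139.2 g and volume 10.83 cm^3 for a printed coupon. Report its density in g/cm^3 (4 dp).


rho = 139.2 / 10.83 = 12.8532 g/cm^3


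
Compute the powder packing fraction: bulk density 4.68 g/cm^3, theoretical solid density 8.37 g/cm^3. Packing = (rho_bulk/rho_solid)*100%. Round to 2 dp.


Packing = (4.68/8.37)*100 = 55.91 %


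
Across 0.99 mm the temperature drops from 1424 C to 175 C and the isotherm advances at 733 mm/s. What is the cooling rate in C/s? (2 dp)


G = (1424-175)/0.99 = 1261.61616162 C/mm
CR = 1261.61616162 * 733 = 924764.65 C/s


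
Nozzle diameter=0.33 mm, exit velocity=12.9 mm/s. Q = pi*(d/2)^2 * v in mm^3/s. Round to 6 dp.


A = pi*(0.33/2)^2 = 0.08552986 mm^2
Q = 0.08552986 * 12.9 = 1.103335 mm^3/s


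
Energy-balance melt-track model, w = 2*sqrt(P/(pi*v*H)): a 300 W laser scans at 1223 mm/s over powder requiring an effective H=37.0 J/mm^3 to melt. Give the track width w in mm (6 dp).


w = 2*sqrt(300/(pi*1223*37.0)) = 0.091876 mm


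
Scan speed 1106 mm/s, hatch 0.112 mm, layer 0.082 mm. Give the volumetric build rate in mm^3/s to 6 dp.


Rate = 1106 * 0.112 * 0.082 = 10.157504 mm^3/s


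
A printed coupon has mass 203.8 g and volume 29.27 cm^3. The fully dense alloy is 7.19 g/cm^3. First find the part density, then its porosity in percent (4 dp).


rho_part = 203.8 / 29.27 = 6.96276051 g/cm^3
Porosity = (1 - 6.96276051/7.19)*100 = 3.1605 %


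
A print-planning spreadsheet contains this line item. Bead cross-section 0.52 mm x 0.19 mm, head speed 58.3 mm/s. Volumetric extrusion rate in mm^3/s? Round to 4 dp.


Rate = 0.52 * 0.19 * 58.3 = 5.76 mm^3/s


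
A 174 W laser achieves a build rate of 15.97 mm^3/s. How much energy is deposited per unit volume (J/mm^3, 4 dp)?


SE = 174 / 15.97 = 10.8954 J/mm^3


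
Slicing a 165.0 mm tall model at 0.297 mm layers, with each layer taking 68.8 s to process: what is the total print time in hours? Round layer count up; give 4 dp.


Layers = ceil(165.0/0.297) = 556
t = 556 * 68.8 / 3600 = 10.6258 hrs


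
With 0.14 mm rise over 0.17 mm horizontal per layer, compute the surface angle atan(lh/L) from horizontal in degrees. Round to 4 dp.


angle = atan(0.14/0.17) = 39.4725 degrees


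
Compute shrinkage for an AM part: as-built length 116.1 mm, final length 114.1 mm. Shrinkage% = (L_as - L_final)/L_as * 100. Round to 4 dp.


Shrinkage = ((116.1-114.1)/116.1)*100 = 1.7227 %


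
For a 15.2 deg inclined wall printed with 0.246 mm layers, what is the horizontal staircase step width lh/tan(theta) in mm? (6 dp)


step = 0.246 / tan(15.2) = 0.90543 mm


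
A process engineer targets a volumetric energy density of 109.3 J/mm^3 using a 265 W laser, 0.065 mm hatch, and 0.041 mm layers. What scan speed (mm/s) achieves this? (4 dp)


v = 265 / (109.3*0.065*0.041) = 909.7635 mm/s


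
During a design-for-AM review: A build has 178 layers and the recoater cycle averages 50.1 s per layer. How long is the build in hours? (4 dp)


t = 178 * 50.1 / 3600 = 2.4772 hrs


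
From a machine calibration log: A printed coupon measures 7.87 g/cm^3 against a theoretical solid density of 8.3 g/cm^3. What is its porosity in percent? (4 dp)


Porosity = (1-7.87/8.3)*100 = 5.1807 %


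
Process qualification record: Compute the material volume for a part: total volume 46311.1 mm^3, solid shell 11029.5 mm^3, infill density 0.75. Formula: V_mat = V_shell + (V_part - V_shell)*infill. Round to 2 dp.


V_infill = (46311.1 - 11029.5) * 0.75 = 26461.2
V_total = 11029.5 + 26461.2 = 37490.7 mm^3


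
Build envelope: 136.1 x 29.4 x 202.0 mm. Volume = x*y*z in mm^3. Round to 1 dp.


V = 136.1 * 29.4 * 202.0 = 808270.7 mm^3


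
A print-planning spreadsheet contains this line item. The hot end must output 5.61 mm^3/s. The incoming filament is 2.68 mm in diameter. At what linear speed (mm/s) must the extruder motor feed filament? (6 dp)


A = pi*(2.68/2)^2 = 5.641044
v = 5.61 / 5.641044 = 0.994497 mm/s


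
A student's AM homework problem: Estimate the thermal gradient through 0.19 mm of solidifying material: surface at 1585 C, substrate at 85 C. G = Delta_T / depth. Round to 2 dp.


G = (1585-85)/0.19 = 7894.74 C/mm
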